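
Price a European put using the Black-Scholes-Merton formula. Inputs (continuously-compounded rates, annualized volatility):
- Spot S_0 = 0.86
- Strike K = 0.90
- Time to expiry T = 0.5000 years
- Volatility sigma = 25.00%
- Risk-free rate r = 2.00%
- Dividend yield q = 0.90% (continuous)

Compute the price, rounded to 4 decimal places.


Answer: Price = 0.0805

Derivation:
d1 = (ln(S/K) + (r - q + 0.5*sigma^2) * T) / (sigma * sqrt(T)) = -0.13767298
d2 = d1 - sigma * sqrt(T) = -0.31444967
exp(-rT) = 0.99004983; exp(-qT) = 0.99551011
P = K * exp(-rT) * N(-d2) - S_0 * exp(-qT) * N(-d1)
N(-d1) = 0.55475056; N(-d2) = 0.62341023
P = 0.9000 * 0.99004983 * 0.62341023 - 0.8600 * 0.99551011 * 0.55475056 = 0.0805


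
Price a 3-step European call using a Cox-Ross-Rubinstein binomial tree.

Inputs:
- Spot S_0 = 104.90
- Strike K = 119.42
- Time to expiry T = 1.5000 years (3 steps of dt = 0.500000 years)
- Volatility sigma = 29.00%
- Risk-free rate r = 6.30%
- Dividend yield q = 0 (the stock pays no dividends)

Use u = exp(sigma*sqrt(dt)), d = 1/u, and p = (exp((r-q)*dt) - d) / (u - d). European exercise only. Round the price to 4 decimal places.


dt = T/N = 0.500000
u = exp(sigma*sqrt(dt)) = 1.227600; d = 1/u = 0.814598
p = (exp((r-q)*dt) - d) / (u - d) = 0.526398
Discount per step: exp(-r*dt) = 0.968991
Stock lattice S(k, i) with i counting down-moves:
  k=0: S(0,0) = 104.9000
  k=1: S(1,0) = 128.7752; S(1,1) = 85.4513
  k=2: S(2,0) = 158.0845; S(2,1) = 104.9000; S(2,2) = 69.6084
  k=3: S(3,0) = 194.0645; S(3,1) = 128.7752; S(3,2) = 85.4513; S(3,3) = 56.7029
Terminal payoffs V(N, i) = max(S_T - K, 0):
  V(3,0) = 74.644468; V(3,1) = 9.355230; V(3,2) = 0.000000; V(3,3) = 0.000000
Backward induction: V(k, i) = exp(-r*dt) * [p * V(k+1, i) + (1-p) * V(k+1, i+1)].
  V(2,0) = exp(-r*dt) * [p*74.644468 + (1-p)*9.355230] = 42.367560
  V(2,1) = exp(-r*dt) * [p*9.355230 + (1-p)*0.000000] = 4.771872
  V(2,2) = exp(-r*dt) * [p*0.000000 + (1-p)*0.000000] = 0.000000
  V(1,0) = exp(-r*dt) * [p*42.367560 + (1-p)*4.771872] = 23.800532
  V(1,1) = exp(-r*dt) * [p*4.771872 + (1-p)*0.000000] = 2.434014
  V(0,0) = exp(-r*dt) * [p*23.800532 + (1-p)*2.434014] = 13.257070

Answer: Price = V(0,0) = 13.2571


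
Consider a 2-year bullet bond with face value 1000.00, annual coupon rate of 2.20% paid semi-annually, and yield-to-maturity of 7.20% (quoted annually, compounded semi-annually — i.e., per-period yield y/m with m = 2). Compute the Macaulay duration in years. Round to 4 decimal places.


Answer: Macaulay duration = 1.9657 years

Derivation:
Coupon per period c = face * coupon_rate / m = 11.000000
Periods per year m = 2; per-period yield y/m = 0.036000
Number of cashflows N = 4
Cashflows (t years, CF_t, discount factor 1/(1+y/m)^(m*t), PV):
  t = 0.5000: CF_t = 11.000000, DF = 0.965251, PV = 10.617761
  t = 1.0000: CF_t = 11.000000, DF = 0.931709, PV = 10.248804
  t = 1.5000: CF_t = 11.000000, DF = 0.899333, PV = 9.892668
  t = 2.0000: CF_t = 1011.000000, DF = 0.868082, PV = 877.631361
Price P = sum_t PV_t = 908.390593
Macaulay numerator sum_t t * PV_t:
  t * PV_t at t = 0.5000: 5.308880
  t * PV_t at t = 1.0000: 10.248804
  t * PV_t at t = 1.5000: 14.839001
  t * PV_t at t = 2.0000: 1755.262723
Macaulay duration D = (sum_t t * PV_t) / P = 1785.659408 / 908.390593 = 1.965740


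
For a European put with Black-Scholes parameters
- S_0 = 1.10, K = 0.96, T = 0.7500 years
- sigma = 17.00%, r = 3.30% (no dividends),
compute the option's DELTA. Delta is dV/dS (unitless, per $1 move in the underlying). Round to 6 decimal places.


d1 = 1.1663811788; d2 = 1.0191568601
phi(d1) = 0.2020659681; exp(-qT) = 1.0000000000; exp(-rT) = 0.9755537700
N(-d1) = 0.1217301824
Delta = -exp(-qT) * N(-d1) = -1.0000000000 * 0.1217301824 = -0.121730

Answer: Delta = -0.121730


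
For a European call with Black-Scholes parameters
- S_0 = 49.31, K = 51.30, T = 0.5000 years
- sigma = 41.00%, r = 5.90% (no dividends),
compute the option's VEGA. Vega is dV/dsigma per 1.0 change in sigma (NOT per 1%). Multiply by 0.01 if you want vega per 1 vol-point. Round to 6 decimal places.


d1 = 0.1102436318; d2 = -0.1796701484
phi(d1) = 0.3965253275; exp(-qT) = 1.0000000000; exp(-rT) = 0.9709308776
Vega = S * exp(-qT) * phi(d1) * sqrt(T) = 49.3100 * 1.0000000000 * 0.3965253275 * 0.7071067812 = 13.825821

Answer: Vega = 13.825821


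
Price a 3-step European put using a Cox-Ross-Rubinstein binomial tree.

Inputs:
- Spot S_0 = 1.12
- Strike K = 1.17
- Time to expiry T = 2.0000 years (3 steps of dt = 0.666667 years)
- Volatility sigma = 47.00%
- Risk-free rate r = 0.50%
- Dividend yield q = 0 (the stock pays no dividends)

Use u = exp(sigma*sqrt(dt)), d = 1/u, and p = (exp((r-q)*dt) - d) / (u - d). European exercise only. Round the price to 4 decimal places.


Answer: Price = V(0,0) = 0.3389

Derivation:
dt = T/N = 0.666667
u = exp(sigma*sqrt(dt)) = 1.467783; d = 1/u = 0.681299
p = (exp((r-q)*dt) - d) / (u - d) = 0.409467
Discount per step: exp(-r*dt) = 0.996672
Stock lattice S(k, i) with i counting down-moves:
  k=0: S(0,0) = 1.1200
  k=1: S(1,0) = 1.6439; S(1,1) = 0.7631
  k=2: S(2,0) = 2.4129; S(2,1) = 1.1200; S(2,2) = 0.5199
  k=3: S(3,0) = 3.5416; S(3,1) = 1.6439; S(3,2) = 0.7631; S(3,3) = 0.3542
Terminal payoffs V(N, i) = max(K - S_T, 0):
  V(3,0) = 0.000000; V(3,1) = 0.000000; V(3,2) = 0.406945; V(3,3) = 0.815813
Backward induction: V(k, i) = exp(-r*dt) * [p * V(k+1, i) + (1-p) * V(k+1, i+1)].
  V(2,0) = exp(-r*dt) * [p*0.000000 + (1-p)*0.000000] = 0.000000
  V(2,1) = exp(-r*dt) * [p*0.000000 + (1-p)*0.406945] = 0.239514
  V(2,2) = exp(-r*dt) * [p*0.406945 + (1-p)*0.815813] = 0.646237
  V(1,0) = exp(-r*dt) * [p*0.000000 + (1-p)*0.239514] = 0.140970
  V(1,1) = exp(-r*dt) * [p*0.239514 + (1-p)*0.646237] = 0.478101
  V(0,0) = exp(-r*dt) * [p*0.140970 + (1-p)*0.478101] = 0.338926


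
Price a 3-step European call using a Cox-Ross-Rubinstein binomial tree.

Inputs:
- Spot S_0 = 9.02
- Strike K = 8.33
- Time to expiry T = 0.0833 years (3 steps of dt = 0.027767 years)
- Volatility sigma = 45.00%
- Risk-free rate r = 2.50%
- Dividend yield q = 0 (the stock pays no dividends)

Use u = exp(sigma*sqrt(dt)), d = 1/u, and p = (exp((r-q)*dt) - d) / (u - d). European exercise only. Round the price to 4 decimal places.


dt = T/N = 0.027767
u = exp(sigma*sqrt(dt)) = 1.077868; d = 1/u = 0.927757
p = (exp((r-q)*dt) - d) / (u - d) = 0.485889
Discount per step: exp(-r*dt) = 0.999306
Stock lattice S(k, i) with i counting down-moves:
  k=0: S(0,0) = 9.0200
  k=1: S(1,0) = 9.7224; S(1,1) = 8.3684
  k=2: S(2,0) = 10.4794; S(2,1) = 9.0200; S(2,2) = 7.7638
  k=3: S(3,0) = 11.2954; S(3,1) = 9.7224; S(3,2) = 8.3684; S(3,3) = 7.2029
Terminal payoffs V(N, i) = max(S_T - K, 0):
  V(3,0) = 2.965443; V(3,1) = 1.392369; V(3,2) = 0.038372; V(3,3) = 0.000000
Backward induction: V(k, i) = exp(-r*dt) * [p * V(k+1, i) + (1-p) * V(k+1, i+1)].
  V(2,0) = exp(-r*dt) * [p*2.965443 + (1-p)*1.392369] = 2.155211
  V(2,1) = exp(-r*dt) * [p*1.392369 + (1-p)*0.038372] = 0.695780
  V(2,2) = exp(-r*dt) * [p*0.038372 + (1-p)*0.000000] = 0.018631
  V(1,0) = exp(-r*dt) * [p*2.155211 + (1-p)*0.695780] = 1.403926
  V(1,1) = exp(-r*dt) * [p*0.695780 + (1-p)*0.018631] = 0.347409
  V(0,0) = exp(-r*dt) * [p*1.403926 + (1-p)*0.347409] = 0.860161

Answer: Price = V(0,0) = 0.8602


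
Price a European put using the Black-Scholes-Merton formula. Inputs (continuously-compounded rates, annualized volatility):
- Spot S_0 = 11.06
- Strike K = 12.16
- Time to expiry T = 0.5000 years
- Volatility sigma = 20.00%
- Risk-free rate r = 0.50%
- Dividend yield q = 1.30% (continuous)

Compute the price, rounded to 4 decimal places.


d1 = (ln(S/K) + (r - q + 0.5*sigma^2) * T) / (sigma * sqrt(T)) = -0.62803018
d2 = d1 - sigma * sqrt(T) = -0.76945154
exp(-rT) = 0.99750312; exp(-qT) = 0.99352108
P = K * exp(-rT) * N(-d2) - S_0 * exp(-qT) * N(-d1)
N(-d1) = 0.73500792; N(-d2) = 0.77918735
P = 12.1600 * 0.99750312 * 0.77918735 - 11.0600 * 0.99352108 * 0.73500792 = 1.3747

Answer: Price = 1.3747


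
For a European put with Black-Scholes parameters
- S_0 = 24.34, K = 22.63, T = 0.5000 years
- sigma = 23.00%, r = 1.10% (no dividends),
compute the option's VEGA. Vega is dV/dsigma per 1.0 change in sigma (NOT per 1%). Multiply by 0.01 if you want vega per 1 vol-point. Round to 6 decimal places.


d1 = 0.5630391726; d2 = 0.4004046129
phi(d1) = 0.3404642716; exp(-qT) = 1.0000000000; exp(-rT) = 0.9945150973
Vega = S * exp(-qT) * phi(d1) * sqrt(T) = 24.3400 * 1.0000000000 * 0.3404642716 * 0.7071067812 = 5.859723

Answer: Vega = 5.859723


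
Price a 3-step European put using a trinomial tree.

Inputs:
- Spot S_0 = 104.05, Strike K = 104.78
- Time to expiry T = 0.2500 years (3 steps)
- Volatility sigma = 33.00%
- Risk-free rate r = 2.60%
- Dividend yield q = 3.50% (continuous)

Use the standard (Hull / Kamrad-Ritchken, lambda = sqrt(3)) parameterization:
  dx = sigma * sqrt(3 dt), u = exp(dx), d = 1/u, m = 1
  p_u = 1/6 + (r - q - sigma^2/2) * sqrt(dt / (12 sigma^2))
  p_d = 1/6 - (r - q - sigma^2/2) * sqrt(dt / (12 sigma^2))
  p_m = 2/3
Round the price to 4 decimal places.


dt = T/N = 0.083333; dx = sigma*sqrt(3*dt) = 0.165000
u = exp(dx) = 1.179393; d = 1/u = 0.847894
p_u = 0.150644, p_m = 0.666667, p_d = 0.182689
Discount per step: exp(-r*dt) = 0.997836
Stock lattice S(k, j) with j the centered position index:
  k=0: S(0,+0) = 104.0500
  k=1: S(1,-1) = 88.2233; S(1,+0) = 104.0500; S(1,+1) = 122.7159
  k=2: S(2,-2) = 74.8040; S(2,-1) = 88.2233; S(2,+0) = 104.0500; S(2,+1) = 122.7159; S(2,+2) = 144.7302
  k=3: S(3,-3) = 63.4259; S(3,-2) = 74.8040; S(3,-1) = 88.2233; S(3,+0) = 104.0500; S(3,+1) = 122.7159; S(3,+2) = 144.7302; S(3,+3) = 170.6938
Terminal payoffs V(N, j) = max(K - S_T, 0):
  V(3,-3) = 41.354147; V(3,-2) = 29.975986; V(3,-1) = 16.556660; V(3,+0) = 0.730000; V(3,+1) = 0.000000; V(3,+2) = 0.000000; V(3,+3) = 0.000000
Backward induction: V(k, j) = exp(-r*dt) * [p_u * V(k+1, j+1) + p_m * V(k+1, j) + p_d * V(k+1, j-1)]
  V(2,-2) = exp(-r*dt) * [p_u*16.556660 + p_m*29.975986 + p_d*41.354147] = 29.968114
  V(2,-1) = exp(-r*dt) * [p_u*0.730000 + p_m*16.556660 + p_d*29.975986] = 16.588058
  V(2,+0) = exp(-r*dt) * [p_u*0.000000 + p_m*0.730000 + p_d*16.556660] = 3.503793
  V(2,+1) = exp(-r*dt) * [p_u*0.000000 + p_m*0.000000 + p_d*0.730000] = 0.133075
  V(2,+2) = exp(-r*dt) * [p_u*0.000000 + p_m*0.000000 + p_d*0.000000] = 0.000000
  V(1,-1) = exp(-r*dt) * [p_u*3.503793 + p_m*16.588058 + p_d*29.968114] = 17.024461
  V(1,+0) = exp(-r*dt) * [p_u*0.133075 + p_m*3.503793 + p_d*16.588058] = 5.374713
  V(1,+1) = exp(-r*dt) * [p_u*0.000000 + p_m*0.133075 + p_d*3.503793] = 0.727245
  V(0,+0) = exp(-r*dt) * [p_u*0.727245 + p_m*5.374713 + p_d*17.024461] = 6.788162

Answer: Price = V(0,0) = 6.7882


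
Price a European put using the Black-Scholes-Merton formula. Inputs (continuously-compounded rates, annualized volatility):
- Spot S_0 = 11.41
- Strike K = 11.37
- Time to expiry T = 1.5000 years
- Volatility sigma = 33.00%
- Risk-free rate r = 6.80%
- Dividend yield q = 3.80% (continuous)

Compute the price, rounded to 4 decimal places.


d1 = (ln(S/K) + (r - q + 0.5*sigma^2) * T) / (sigma * sqrt(T)) = 0.32211249
d2 = d1 - sigma * sqrt(T) = -0.08205331
exp(-rT) = 0.90302955; exp(-qT) = 0.94459407
P = K * exp(-rT) * N(-d2) - S_0 * exp(-qT) * N(-d1)
N(-d1) = 0.37368374; N(-d2) = 0.53269784
P = 11.3700 * 0.90302955 * 0.53269784 - 11.4100 * 0.94459407 * 0.37368374 = 1.4420

Answer: Price = 1.4420


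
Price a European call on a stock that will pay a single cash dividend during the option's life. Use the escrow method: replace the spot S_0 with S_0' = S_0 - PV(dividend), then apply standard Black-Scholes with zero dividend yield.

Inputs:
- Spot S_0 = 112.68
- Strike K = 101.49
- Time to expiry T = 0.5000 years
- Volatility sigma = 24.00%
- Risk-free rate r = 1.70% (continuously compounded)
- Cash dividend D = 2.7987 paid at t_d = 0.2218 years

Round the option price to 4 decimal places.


Answer: Price = 12.6822

Derivation:
PV(D) = D * exp(-r * t_d) = 2.7987 * 0.99623650 = 2.78816709
S_0' = S_0 - PV(D) = 112.6800 - 2.78816709 = 109.89183291
d1 = (ln(S_0'/K) + (r + sigma^2/2)*T) / (sigma*sqrt(T)) = 0.60361153
d2 = d1 - sigma*sqrt(T) = 0.43390590
exp(-rT) = 0.99153602
N(d1) = 0.72694903; N(d2) = 0.66782161
C = S_0' * N(d1) - K * exp(-rT) * N(d2) = 109.89183291 * 0.72694903 - 101.4900 * 0.99153602 * 0.66782161 = 12.6822


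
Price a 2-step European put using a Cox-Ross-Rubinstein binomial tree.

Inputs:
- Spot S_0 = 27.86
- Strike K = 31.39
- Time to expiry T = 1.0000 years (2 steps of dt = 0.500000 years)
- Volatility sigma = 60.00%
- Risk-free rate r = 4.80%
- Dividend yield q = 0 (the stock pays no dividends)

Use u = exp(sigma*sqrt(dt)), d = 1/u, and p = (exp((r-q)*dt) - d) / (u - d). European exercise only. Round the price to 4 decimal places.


dt = T/N = 0.500000
u = exp(sigma*sqrt(dt)) = 1.528465; d = 1/u = 0.654251
p = (exp((r-q)*dt) - d) / (u - d) = 0.423282
Discount per step: exp(-r*dt) = 0.976286
Stock lattice S(k, i) with i counting down-moves:
  k=0: S(0,0) = 27.8600
  k=1: S(1,0) = 42.5830; S(1,1) = 18.2274
  k=2: S(2,0) = 65.0867; S(2,1) = 27.8600; S(2,2) = 11.9253
Terminal payoffs V(N, i) = max(K - S_T, 0):
  V(2,0) = 0.000000; V(2,1) = 3.530000; V(2,2) = 19.464680
Backward induction: V(k, i) = exp(-r*dt) * [p * V(k+1, i) + (1-p) * V(k+1, i+1)].
  V(1,0) = exp(-r*dt) * [p*0.000000 + (1-p)*3.530000] = 1.987536
  V(1,1) = exp(-r*dt) * [p*3.530000 + (1-p)*19.464680] = 12.418173
  V(0,0) = exp(-r*dt) * [p*1.987536 + (1-p)*12.418173] = 7.813283

Answer: Price = V(0,0) = 7.8133


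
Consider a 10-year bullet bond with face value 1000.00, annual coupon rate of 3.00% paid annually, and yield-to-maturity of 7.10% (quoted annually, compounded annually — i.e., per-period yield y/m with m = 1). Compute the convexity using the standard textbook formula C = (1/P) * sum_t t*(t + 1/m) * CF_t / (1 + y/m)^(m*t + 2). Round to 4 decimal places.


Answer: Convexity = 77.2861

Derivation:
Coupon per period c = face * coupon_rate / m = 30.000000
Periods per year m = 1; per-period yield y/m = 0.071000
Number of cashflows N = 10
Cashflows (t years, CF_t, discount factor 1/(1+y/m)^(m*t), PV):
  t = 1.0000: CF_t = 30.000000, DF = 0.933707, PV = 28.011204
  t = 2.0000: CF_t = 30.000000, DF = 0.871808, PV = 26.154253
  t = 3.0000: CF_t = 30.000000, DF = 0.814013, PV = 24.420404
  t = 4.0000: CF_t = 30.000000, DF = 0.760050, PV = 22.801498
  t = 5.0000: CF_t = 30.000000, DF = 0.709664, PV = 21.289914
  t = 6.0000: CF_t = 30.000000, DF = 0.662618, PV = 19.878538
  t = 7.0000: CF_t = 30.000000, DF = 0.618691, PV = 18.560726
  t = 8.0000: CF_t = 30.000000, DF = 0.577676, PV = 17.330276
  t = 9.0000: CF_t = 30.000000, DF = 0.539380, PV = 16.181397
  t = 10.0000: CF_t = 1030.000000, DF = 0.503623, PV = 518.731375
Price P = sum_t PV_t = 713.359584
Convexity numerator sum_t t*(t + 1/m) * CF_t / (1+y/m)^(m*t + 2):
  t = 1.0000: term = 48.840808
  t = 2.0000: term = 136.808985
  t = 3.0000: term = 255.478964
  t = 4.0000: term = 397.570750
  t = 5.0000: term = 556.821779
  t = 6.0000: term = 727.871607
  t = 7.0000: term = 906.158241
  t = 8.0000: term = 1087.825019
  t = 9.0000: term = 1269.637043
  t = 10.0000: term = 49745.781719
Convexity = (1/P) * sum = 55132.794915 / 713.359584 = 77.286121


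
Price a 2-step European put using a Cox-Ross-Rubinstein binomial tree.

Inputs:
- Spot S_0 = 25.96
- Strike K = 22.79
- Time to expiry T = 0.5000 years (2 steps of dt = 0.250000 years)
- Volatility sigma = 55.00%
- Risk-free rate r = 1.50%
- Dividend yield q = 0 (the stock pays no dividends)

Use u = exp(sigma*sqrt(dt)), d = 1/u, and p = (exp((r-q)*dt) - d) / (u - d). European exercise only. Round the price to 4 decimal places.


dt = T/N = 0.250000
u = exp(sigma*sqrt(dt)) = 1.316531; d = 1/u = 0.759572
p = (exp((r-q)*dt) - d) / (u - d) = 0.438426
Discount per step: exp(-r*dt) = 0.996257
Stock lattice S(k, i) with i counting down-moves:
  k=0: S(0,0) = 25.9600
  k=1: S(1,0) = 34.1771; S(1,1) = 19.7185
  k=2: S(2,0) = 44.9952; S(2,1) = 25.9600; S(2,2) = 14.9776
Terminal payoffs V(N, i) = max(K - S_T, 0):
  V(2,0) = 0.000000; V(2,1) = 0.000000; V(2,2) = 7.812383
Backward induction: V(k, i) = exp(-r*dt) * [p * V(k+1, i) + (1-p) * V(k+1, i+1)].
  V(1,0) = exp(-r*dt) * [p*0.000000 + (1-p)*0.000000] = 0.000000
  V(1,1) = exp(-r*dt) * [p*0.000000 + (1-p)*7.812383] = 4.370813
  V(0,0) = exp(-r*dt) * [p*0.000000 + (1-p)*4.370813] = 2.445349

Answer: Price = V(0,0) = 2.4453


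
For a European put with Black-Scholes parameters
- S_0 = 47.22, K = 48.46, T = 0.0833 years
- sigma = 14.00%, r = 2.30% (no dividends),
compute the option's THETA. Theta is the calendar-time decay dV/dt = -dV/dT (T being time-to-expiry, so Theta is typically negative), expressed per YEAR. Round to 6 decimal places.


Answer: Theta = -3.062563

Derivation:
d1 = -0.5738923430; d2 = -0.6142987782
phi(d1) = 0.3383701908; exp(-qT) = 1.0000000000; exp(-rT) = 0.9980859342
Theta = -S*exp(-qT)*phi(d1)*sigma/(2*sqrt(T)) + r*K*exp(-rT)*N(-d2) - q*S*exp(-qT)*N(-d1)
N(-d1) = 0.7169796726; N(-d2) = 0.7304910451; sqrt(T) = 0.2886173938
Term 1 = -47.2200 * 1.0000000000 * 0.3383701908 * 0.1400 / (2 * 0.2886173938) = -3.8751955104
Term 2 = 0.0230 * 48.4600 * 0.9980859342 * 0.7304910451 = 0.8126322945
Term 3 = 0 (no dividend yield, q = 0)
Theta = -3.8751955104 + (0.8126322945) + (0.0000000000) = -3.062563


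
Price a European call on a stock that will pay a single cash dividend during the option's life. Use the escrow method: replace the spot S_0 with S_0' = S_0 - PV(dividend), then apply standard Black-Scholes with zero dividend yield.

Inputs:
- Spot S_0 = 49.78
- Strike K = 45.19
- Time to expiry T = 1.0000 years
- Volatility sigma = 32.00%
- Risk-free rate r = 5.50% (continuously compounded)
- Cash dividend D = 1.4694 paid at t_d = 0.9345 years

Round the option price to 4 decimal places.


PV(D) = D * exp(-r * t_d) = 1.4694 * 0.94990101 = 1.39578454
S_0' = S_0 - PV(D) = 49.7800 - 1.39578454 = 48.38421546
d1 = (ln(S_0'/K) + (r + sigma^2/2)*T) / (sigma*sqrt(T)) = 0.54530566
d2 = d1 - sigma*sqrt(T) = 0.22530566
exp(-rT) = 0.94648515
N(d1) = 0.70722834; N(d2) = 0.58912925
C = S_0' * N(d1) - K * exp(-rT) * N(d2) = 48.38421546 * 0.70722834 - 45.1900 * 0.94648515 * 0.58912925 = 9.0207

Answer: Price = 9.0207


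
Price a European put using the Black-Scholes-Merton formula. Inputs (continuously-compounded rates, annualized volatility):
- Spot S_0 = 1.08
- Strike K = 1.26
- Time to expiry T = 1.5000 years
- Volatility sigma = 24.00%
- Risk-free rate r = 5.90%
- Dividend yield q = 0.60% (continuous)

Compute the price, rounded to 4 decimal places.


d1 = (ln(S/K) + (r - q + 0.5*sigma^2) * T) / (sigma * sqrt(T)) = -0.10699739
d2 = d1 - sigma * sqrt(T) = -0.40093615
exp(-rT) = 0.91530311; exp(-qT) = 0.99104038
P = K * exp(-rT) * N(-d2) - S_0 * exp(-qT) * N(-d1)
N(-d1) = 0.54260447; N(-d2) = 0.65576643
P = 1.2600 * 0.91530311 * 0.65576643 - 1.0800 * 0.99104038 * 0.54260447 = 0.1755

Answer: Price = 0.1755


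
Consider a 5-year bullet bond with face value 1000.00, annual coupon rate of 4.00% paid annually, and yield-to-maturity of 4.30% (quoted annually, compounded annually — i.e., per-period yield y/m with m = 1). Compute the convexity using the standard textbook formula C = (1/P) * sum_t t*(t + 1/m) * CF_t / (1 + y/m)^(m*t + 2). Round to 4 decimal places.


Answer: Convexity = 24.8489

Derivation:
Coupon per period c = face * coupon_rate / m = 40.000000
Periods per year m = 1; per-period yield y/m = 0.043000
Number of cashflows N = 5
Cashflows (t years, CF_t, discount factor 1/(1+y/m)^(m*t), PV):
  t = 1.0000: CF_t = 40.000000, DF = 0.958773, PV = 38.350911
  t = 2.0000: CF_t = 40.000000, DF = 0.919245, PV = 36.769809
  t = 3.0000: CF_t = 40.000000, DF = 0.881347, PV = 35.253892
  t = 4.0000: CF_t = 40.000000, DF = 0.845012, PV = 33.800471
  t = 5.0000: CF_t = 1040.000000, DF = 0.810174, PV = 842.581263
Price P = sum_t PV_t = 986.756346
Convexity numerator sum_t t*(t + 1/m) * CF_t / (1+y/m)^(m*t + 2):
  t = 1.0000: term = 70.507783
  t = 2.0000: term = 202.802829
  t = 3.0000: term = 388.883660
  t = 4.0000: term = 621.418440
  t = 5.0000: term = 23236.164106
Convexity = (1/P) * sum = 24519.776818 / 986.756346 = 24.848867


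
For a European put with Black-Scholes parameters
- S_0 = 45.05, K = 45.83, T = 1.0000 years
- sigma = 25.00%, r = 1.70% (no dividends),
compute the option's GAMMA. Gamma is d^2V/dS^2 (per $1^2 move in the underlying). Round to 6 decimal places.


Answer: Gamma = 0.035149

Derivation:
d1 = 0.1243363421; d2 = -0.1256636579
phi(d1) = 0.3958704387; exp(-qT) = 1.0000000000; exp(-rT) = 0.9831436846
Gamma = exp(-qT) * phi(d1) / (S * sigma * sqrt(T)) = 1.0000000000 * 0.3958704387 / (45.0500 * 0.2500 * 1.0000000000) = 0.035149


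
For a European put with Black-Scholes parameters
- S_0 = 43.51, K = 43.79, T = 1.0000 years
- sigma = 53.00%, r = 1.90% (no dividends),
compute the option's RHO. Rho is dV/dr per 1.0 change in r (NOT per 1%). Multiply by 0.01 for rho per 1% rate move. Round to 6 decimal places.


Answer: Rho = -25.578466

Derivation:
d1 = 0.2887458791; d2 = -0.2412541209
phi(d1) = 0.3826534137; exp(-qT) = 1.0000000000; exp(-rT) = 0.9811793622
N(-d2) = 0.5953209165
Rho = -K*T*exp(-rT)*N(-d2) = -43.7900 * 1.0000 * 0.9811793622 * 0.5953209165 = -25.578466


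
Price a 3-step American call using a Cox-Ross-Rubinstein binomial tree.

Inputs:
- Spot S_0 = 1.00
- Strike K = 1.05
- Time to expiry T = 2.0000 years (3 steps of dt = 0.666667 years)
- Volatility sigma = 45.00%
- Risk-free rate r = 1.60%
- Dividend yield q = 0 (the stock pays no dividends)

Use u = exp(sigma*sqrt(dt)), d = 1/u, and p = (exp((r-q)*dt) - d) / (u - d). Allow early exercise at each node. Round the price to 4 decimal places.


Answer: Price = V(0,0) = 0.2625

Derivation:
dt = T/N = 0.666667
u = exp(sigma*sqrt(dt)) = 1.444009; d = 1/u = 0.692516
p = (exp((r-q)*dt) - d) / (u - d) = 0.423434
Discount per step: exp(-r*dt) = 0.989390
Stock lattice S(k, i) with i counting down-moves:
  k=0: S(0,0) = 1.0000
  k=1: S(1,0) = 1.4440; S(1,1) = 0.6925
  k=2: S(2,0) = 2.0852; S(2,1) = 1.0000; S(2,2) = 0.4796
  k=3: S(3,0) = 3.0110; S(3,1) = 1.4440; S(3,2) = 0.6925; S(3,3) = 0.3321
Terminal payoffs V(N, i) = max(S_T - K, 0):
  V(3,0) = 1.960994; V(3,1) = 0.394009; V(3,2) = 0.000000; V(3,3) = 0.000000
Backward induction: V(k, i) = exp(-r*dt) * [p * V(k+1, i) + (1-p) * V(k+1, i+1)]; then take max(V_cont, immediate exercise) for American.
  V(2,0) = exp(-r*dt) * [p*1.960994 + (1-p)*0.394009] = 1.046303; exercise = 1.035163; V(2,0) = max -> 1.046303
  V(2,1) = exp(-r*dt) * [p*0.394009 + (1-p)*0.000000] = 0.165067; exercise = 0.000000; V(2,1) = max -> 0.165067
  V(2,2) = exp(-r*dt) * [p*0.000000 + (1-p)*0.000000] = 0.000000; exercise = 0.000000; V(2,2) = max -> 0.000000
  V(1,0) = exp(-r*dt) * [p*1.046303 + (1-p)*0.165067] = 0.532502; exercise = 0.394009; V(1,0) = max -> 0.532502
  V(1,1) = exp(-r*dt) * [p*0.165067 + (1-p)*0.000000] = 0.069153; exercise = 0.000000; V(1,1) = max -> 0.069153
  V(0,0) = exp(-r*dt) * [p*0.532502 + (1-p)*0.069153] = 0.262535; exercise = 0.000000; V(0,0) = max -> 0.262535


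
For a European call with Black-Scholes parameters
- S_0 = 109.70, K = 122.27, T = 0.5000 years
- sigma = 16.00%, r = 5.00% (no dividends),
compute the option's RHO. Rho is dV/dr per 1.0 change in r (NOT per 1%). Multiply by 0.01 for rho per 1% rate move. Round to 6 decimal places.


Answer: Rho = 12.727987

Derivation:
d1 = -0.6813181273; d2 = -0.7944552123
phi(d1) = 0.3163089894; exp(-qT) = 1.0000000000; exp(-rT) = 0.9753099120
N(d2) = 0.2134652363
Rho = K*T*exp(-rT)*N(d2) = 122.2700 * 0.5000 * 0.9753099120 * 0.2134652363 = 12.727987


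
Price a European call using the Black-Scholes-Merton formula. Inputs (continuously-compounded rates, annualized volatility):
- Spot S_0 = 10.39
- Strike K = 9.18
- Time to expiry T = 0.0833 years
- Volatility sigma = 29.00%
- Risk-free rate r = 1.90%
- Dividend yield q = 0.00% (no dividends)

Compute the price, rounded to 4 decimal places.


d1 = (ln(S/K) + (r - q + 0.5*sigma^2) * T) / (sigma * sqrt(T)) = 1.54006616
d2 = d1 - sigma * sqrt(T) = 1.45636711
exp(-rT) = 0.99841855; exp(-qT) = 1.00000000
C = S_0 * exp(-qT) * N(d1) - K * exp(-rT) * N(d2)
N(d1) = 0.93822789; N(d2) = 0.92735442
C = 10.3900 * 1.00000000 * 0.93822789 - 9.1800 * 0.99841855 * 0.92735442 = 1.2485

Answer: Price = 1.2485


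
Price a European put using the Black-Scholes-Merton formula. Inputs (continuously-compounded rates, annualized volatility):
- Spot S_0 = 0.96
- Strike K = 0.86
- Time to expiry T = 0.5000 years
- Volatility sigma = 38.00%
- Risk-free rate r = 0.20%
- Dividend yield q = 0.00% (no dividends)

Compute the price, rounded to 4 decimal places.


d1 = (ln(S/K) + (r - q + 0.5*sigma^2) * T) / (sigma * sqrt(T)) = 0.54745284
d2 = d1 - sigma * sqrt(T) = 0.27875227
exp(-rT) = 0.99900050; exp(-qT) = 1.00000000
P = K * exp(-rT) * N(-d2) - S_0 * exp(-qT) * N(-d1)
N(-d1) = 0.29203383; N(-d2) = 0.39021747
P = 0.8600 * 0.99900050 * 0.39021747 - 0.9600 * 1.00000000 * 0.29203383 = 0.0549

Answer: Price = 0.0549


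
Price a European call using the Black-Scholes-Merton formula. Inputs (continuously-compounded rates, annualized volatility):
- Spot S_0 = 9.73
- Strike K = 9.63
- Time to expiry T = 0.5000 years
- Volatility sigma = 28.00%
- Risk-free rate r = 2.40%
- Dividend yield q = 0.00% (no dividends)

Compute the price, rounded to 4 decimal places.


d1 = (ln(S/K) + (r - q + 0.5*sigma^2) * T) / (sigma * sqrt(T)) = 0.21178187
d2 = d1 - sigma * sqrt(T) = 0.01379197
exp(-rT) = 0.98807171; exp(-qT) = 1.00000000
C = S_0 * exp(-qT) * N(d1) - K * exp(-rT) * N(d2)
N(d1) = 0.58386139; N(d2) = 0.50550202
C = 9.7300 * 1.00000000 * 0.58386139 - 9.6300 * 0.98807171 * 0.50550202 = 0.8711

Answer: Price = 0.8711


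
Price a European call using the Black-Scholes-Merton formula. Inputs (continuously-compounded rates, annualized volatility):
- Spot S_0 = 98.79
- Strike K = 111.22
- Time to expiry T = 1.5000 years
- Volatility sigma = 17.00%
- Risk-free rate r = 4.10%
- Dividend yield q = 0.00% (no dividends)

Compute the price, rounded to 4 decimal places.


Answer: Price = 5.8461

Derivation:
d1 = (ln(S/K) + (r - q + 0.5*sigma^2) * T) / (sigma * sqrt(T)) = -0.16972964
d2 = d1 - sigma * sqrt(T) = -0.37793627
exp(-rT) = 0.94035295; exp(-qT) = 1.00000000
C = S_0 * exp(-qT) * N(d1) - K * exp(-rT) * N(d2)
N(d1) = 0.43261138; N(d2) = 0.35273897
C = 98.7900 * 1.00000000 * 0.43261138 - 111.2200 * 0.94035295 * 0.35273897 = 5.8461


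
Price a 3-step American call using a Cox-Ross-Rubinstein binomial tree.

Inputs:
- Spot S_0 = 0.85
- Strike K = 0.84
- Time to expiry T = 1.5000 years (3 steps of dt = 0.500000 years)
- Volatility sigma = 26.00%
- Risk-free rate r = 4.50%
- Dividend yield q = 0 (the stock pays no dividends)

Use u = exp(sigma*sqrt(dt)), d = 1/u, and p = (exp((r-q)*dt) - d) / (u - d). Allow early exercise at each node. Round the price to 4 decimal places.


dt = T/N = 0.500000
u = exp(sigma*sqrt(dt)) = 1.201833; d = 1/u = 0.832062
p = (exp((r-q)*dt) - d) / (u - d) = 0.515705
Discount per step: exp(-r*dt) = 0.977751
Stock lattice S(k, i) with i counting down-moves:
  k=0: S(0,0) = 0.8500
  k=1: S(1,0) = 1.0216; S(1,1) = 0.7073
  k=2: S(2,0) = 1.2277; S(2,1) = 0.8500; S(2,2) = 0.5885
  k=3: S(3,0) = 1.4755; S(3,1) = 1.0216; S(3,2) = 0.7073; S(3,3) = 0.4897
Terminal payoffs V(N, i) = max(S_T - K, 0):
  V(3,0) = 0.635540; V(3,1) = 0.181558; V(3,2) = 0.000000; V(3,3) = 0.000000
Backward induction: V(k, i) = exp(-r*dt) * [p * V(k+1, i) + (1-p) * V(k+1, i+1)]; then take max(V_cont, immediate exercise) for American.
  V(2,0) = exp(-r*dt) * [p*0.635540 + (1-p)*0.181558] = 0.406431; exercise = 0.387742; V(2,0) = max -> 0.406431
  V(2,1) = exp(-r*dt) * [p*0.181558 + (1-p)*0.000000] = 0.091547; exercise = 0.010000; V(2,1) = max -> 0.091547
  V(2,2) = exp(-r*dt) * [p*0.000000 + (1-p)*0.000000] = 0.000000; exercise = 0.000000; V(2,2) = max -> 0.000000
  V(1,0) = exp(-r*dt) * [p*0.406431 + (1-p)*0.091547] = 0.248285; exercise = 0.181558; V(1,0) = max -> 0.248285
  V(1,1) = exp(-r*dt) * [p*0.091547 + (1-p)*0.000000] = 0.046161; exercise = 0.000000; V(1,1) = max -> 0.046161
  V(0,0) = exp(-r*dt) * [p*0.248285 + (1-p)*0.046161] = 0.147051; exercise = 0.010000; V(0,0) = max -> 0.147051

Answer: Price = V(0,0) = 0.1471


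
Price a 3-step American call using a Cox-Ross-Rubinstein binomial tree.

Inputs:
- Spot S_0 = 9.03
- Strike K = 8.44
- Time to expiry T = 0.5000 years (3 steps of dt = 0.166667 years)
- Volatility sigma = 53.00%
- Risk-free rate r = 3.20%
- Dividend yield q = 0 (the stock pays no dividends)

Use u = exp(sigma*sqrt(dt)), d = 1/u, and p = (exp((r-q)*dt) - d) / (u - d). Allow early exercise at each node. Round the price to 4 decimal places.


Answer: Price = V(0,0) = 1.7692

Derivation:
dt = T/N = 0.166667
u = exp(sigma*sqrt(dt)) = 1.241564; d = 1/u = 0.805436
p = (exp((r-q)*dt) - d) / (u - d) = 0.458379
Discount per step: exp(-r*dt) = 0.994681
Stock lattice S(k, i) with i counting down-moves:
  k=0: S(0,0) = 9.0300
  k=1: S(1,0) = 11.2113; S(1,1) = 7.2731
  k=2: S(2,0) = 13.9196; S(2,1) = 9.0300; S(2,2) = 5.8580
  k=3: S(3,0) = 17.2820; S(3,1) = 11.2113; S(3,2) = 7.2731; S(3,3) = 4.7182
Terminal payoffs V(N, i) = max(S_T - K, 0):
  V(3,0) = 8.842029; V(3,1) = 2.771320; V(3,2) = 0.000000; V(3,3) = 0.000000
Backward induction: V(k, i) = exp(-r*dt) * [p * V(k+1, i) + (1-p) * V(k+1, i+1)]; then take max(V_cont, immediate exercise) for American.
  V(2,0) = exp(-r*dt) * [p*8.842029 + (1-p)*2.771320] = 5.524461; exercise = 5.479567; V(2,0) = max -> 5.524461
  V(2,1) = exp(-r*dt) * [p*2.771320 + (1-p)*0.000000] = 1.263557; exercise = 0.590000; V(2,1) = max -> 1.263557
  V(2,2) = exp(-r*dt) * [p*0.000000 + (1-p)*0.000000] = 0.000000; exercise = 0.000000; V(2,2) = max -> 0.000000
  V(1,0) = exp(-r*dt) * [p*5.524461 + (1-p)*1.263557] = 3.199554; exercise = 2.771320; V(1,0) = max -> 3.199554
  V(1,1) = exp(-r*dt) * [p*1.263557 + (1-p)*0.000000] = 0.576107; exercise = 0.000000; V(1,1) = max -> 0.576107
  V(0,0) = exp(-r*dt) * [p*3.199554 + (1-p)*0.576107] = 1.769178; exercise = 0.590000; V(0,0) = max -> 1.769178


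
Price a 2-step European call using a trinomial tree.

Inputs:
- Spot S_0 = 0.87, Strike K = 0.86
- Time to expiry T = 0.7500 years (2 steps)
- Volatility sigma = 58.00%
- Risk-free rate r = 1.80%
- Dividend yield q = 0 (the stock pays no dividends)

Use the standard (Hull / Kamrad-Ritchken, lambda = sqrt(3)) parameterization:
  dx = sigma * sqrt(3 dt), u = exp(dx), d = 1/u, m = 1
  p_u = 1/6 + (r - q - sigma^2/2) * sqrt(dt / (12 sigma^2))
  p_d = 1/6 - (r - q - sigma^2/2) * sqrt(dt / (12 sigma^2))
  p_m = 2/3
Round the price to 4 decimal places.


dt = T/N = 0.375000; dx = sigma*sqrt(3*dt) = 0.615183
u = exp(dx) = 1.849995; d = 1/u = 0.540542
p_u = 0.120888, p_m = 0.666667, p_d = 0.212446
Discount per step: exp(-r*dt) = 0.993273
Stock lattice S(k, j) with j the centered position index:
  k=0: S(0,+0) = 0.8700
  k=1: S(1,-1) = 0.4703; S(1,+0) = 0.8700; S(1,+1) = 1.6095
  k=2: S(2,-2) = 0.2542; S(2,-1) = 0.4703; S(2,+0) = 0.8700; S(2,+1) = 1.6095; S(2,+2) = 2.9776
Terminal payoffs V(N, j) = max(S_T - K, 0):
  V(2,-2) = 0.000000; V(2,-1) = 0.000000; V(2,+0) = 0.010000; V(2,+1) = 0.749496; V(2,+2) = 2.117559
Backward induction: V(k, j) = exp(-r*dt) * [p_u * V(k+1, j+1) + p_m * V(k+1, j) + p_d * V(k+1, j-1)]
  V(1,-1) = exp(-r*dt) * [p_u*0.010000 + p_m*0.000000 + p_d*0.000000] = 0.001201
  V(1,+0) = exp(-r*dt) * [p_u*0.749496 + p_m*0.010000 + p_d*0.000000] = 0.096617
  V(1,+1) = exp(-r*dt) * [p_u*2.117559 + p_m*0.749496 + p_d*0.010000] = 0.752677
  V(0,+0) = exp(-r*dt) * [p_u*0.752677 + p_m*0.096617 + p_d*0.001201] = 0.154609

Answer: Price = V(0,0) = 0.1546


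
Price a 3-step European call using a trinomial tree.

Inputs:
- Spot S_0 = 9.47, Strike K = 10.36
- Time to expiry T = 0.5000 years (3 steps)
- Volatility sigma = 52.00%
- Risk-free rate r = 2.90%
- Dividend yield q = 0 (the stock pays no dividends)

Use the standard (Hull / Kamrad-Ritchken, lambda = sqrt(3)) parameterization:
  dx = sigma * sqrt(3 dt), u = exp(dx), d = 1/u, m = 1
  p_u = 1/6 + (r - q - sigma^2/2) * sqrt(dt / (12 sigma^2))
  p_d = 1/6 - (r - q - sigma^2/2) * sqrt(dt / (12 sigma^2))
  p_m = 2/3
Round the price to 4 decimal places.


Answer: Price = V(0,0) = 1.0885

Derivation:
dt = T/N = 0.166667; dx = sigma*sqrt(3*dt) = 0.367696
u = exp(dx) = 1.444402; d = 1/u = 0.692328
p_u = 0.142598, p_m = 0.666667, p_d = 0.190735
Discount per step: exp(-r*dt) = 0.995178
Stock lattice S(k, j) with j the centered position index:
  k=0: S(0,+0) = 9.4700
  k=1: S(1,-1) = 6.5563; S(1,+0) = 9.4700; S(1,+1) = 13.6785
  k=2: S(2,-2) = 4.5391; S(2,-1) = 6.5563; S(2,+0) = 9.4700; S(2,+1) = 13.6785; S(2,+2) = 19.7572
  k=3: S(3,-3) = 3.1426; S(3,-2) = 4.5391; S(3,-1) = 6.5563; S(3,+0) = 9.4700; S(3,+1) = 13.6785; S(3,+2) = 19.7572; S(3,+3) = 28.5374
Terminal payoffs V(N, j) = max(S_T - K, 0):
  V(3,-3) = 0.000000; V(3,-2) = 0.000000; V(3,-1) = 0.000000; V(3,+0) = 0.000000; V(3,+1) = 3.318489; V(3,+2) = 9.397239; V(3,+3) = 18.177399
Backward induction: V(k, j) = exp(-r*dt) * [p_u * V(k+1, j+1) + p_m * V(k+1, j) + p_d * V(k+1, j-1)]
  V(2,-2) = exp(-r*dt) * [p_u*0.000000 + p_m*0.000000 + p_d*0.000000] = 0.000000
  V(2,-1) = exp(-r*dt) * [p_u*0.000000 + p_m*0.000000 + p_d*0.000000] = 0.000000
  V(2,+0) = exp(-r*dt) * [p_u*3.318489 + p_m*0.000000 + p_d*0.000000] = 0.470928
  V(2,+1) = exp(-r*dt) * [p_u*9.397239 + p_m*3.318489 + p_d*0.000000] = 3.535224
  V(2,+2) = exp(-r*dt) * [p_u*18.177399 + p_m*9.397239 + p_d*3.318489] = 9.444081
  V(1,-1) = exp(-r*dt) * [p_u*0.470928 + p_m*0.000000 + p_d*0.000000] = 0.066829
  V(1,+0) = exp(-r*dt) * [p_u*3.535224 + p_m*0.470928 + p_d*0.000000] = 0.814123
  V(1,+1) = exp(-r*dt) * [p_u*9.444081 + p_m*3.535224 + p_d*0.470928] = 3.775054
  V(0,+0) = exp(-r*dt) * [p_u*3.775054 + p_m*0.814123 + p_d*0.066829] = 1.088536


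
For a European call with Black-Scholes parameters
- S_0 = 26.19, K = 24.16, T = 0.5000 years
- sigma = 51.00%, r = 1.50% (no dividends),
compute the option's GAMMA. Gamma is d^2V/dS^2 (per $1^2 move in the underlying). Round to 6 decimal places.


Answer: Gamma = 0.038595

Derivation:
d1 = 0.4248305457; d2 = 0.0642060873
phi(d1) = 0.3645181154; exp(-qT) = 1.0000000000; exp(-rT) = 0.9925280548
Gamma = exp(-qT) * phi(d1) / (S * sigma * sqrt(T)) = 1.0000000000 * 0.3645181154 / (26.1900 * 0.5100 * 0.7071067812) = 0.038595


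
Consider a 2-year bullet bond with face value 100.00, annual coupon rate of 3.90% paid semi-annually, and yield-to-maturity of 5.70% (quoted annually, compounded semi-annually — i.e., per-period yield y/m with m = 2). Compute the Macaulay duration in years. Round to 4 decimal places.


Coupon per period c = face * coupon_rate / m = 1.950000
Periods per year m = 2; per-period yield y/m = 0.028500
Number of cashflows N = 4
Cashflows (t years, CF_t, discount factor 1/(1+y/m)^(m*t), PV):
  t = 0.5000: CF_t = 1.950000, DF = 0.972290, PV = 1.895965
  t = 1.0000: CF_t = 1.950000, DF = 0.945347, PV = 1.843427
  t = 1.5000: CF_t = 1.950000, DF = 0.919152, PV = 1.792345
  t = 2.0000: CF_t = 101.950000, DF = 0.893682, PV = 91.110839
Price P = sum_t PV_t = 96.642577
Macaulay numerator sum_t t * PV_t:
  t * PV_t at t = 0.5000: 0.947982
  t * PV_t at t = 1.0000: 1.843427
  t * PV_t at t = 1.5000: 2.688518
  t * PV_t at t = 2.0000: 182.221678
Macaulay duration D = (sum_t t * PV_t) / P = 187.701606 / 96.642577 = 1.942225

Answer: Macaulay duration = 1.9422 years


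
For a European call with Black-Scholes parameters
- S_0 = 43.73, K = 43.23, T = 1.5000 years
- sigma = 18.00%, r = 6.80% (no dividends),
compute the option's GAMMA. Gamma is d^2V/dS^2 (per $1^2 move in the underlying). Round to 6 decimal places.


Answer: Gamma = 0.034038

Derivation:
d1 = 0.6250719819; d2 = 0.4046179051
phi(d1) = 0.3281462045; exp(-qT) = 1.0000000000; exp(-rT) = 0.9030295517
Gamma = exp(-qT) * phi(d1) / (S * sigma * sqrt(T)) = 1.0000000000 * 0.3281462045 / (43.7300 * 0.1800 * 1.2247448714) = 0.034038


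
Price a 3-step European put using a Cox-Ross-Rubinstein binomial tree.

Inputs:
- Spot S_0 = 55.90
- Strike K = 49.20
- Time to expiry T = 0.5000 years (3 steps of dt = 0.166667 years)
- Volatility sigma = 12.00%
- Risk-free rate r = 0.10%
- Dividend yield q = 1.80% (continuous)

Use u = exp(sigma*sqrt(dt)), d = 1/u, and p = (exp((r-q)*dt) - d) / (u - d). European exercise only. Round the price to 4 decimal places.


dt = T/N = 0.166667
u = exp(sigma*sqrt(dt)) = 1.050210; d = 1/u = 0.952191
p = (exp((r-q)*dt) - d) / (u - d) = 0.458890
Discount per step: exp(-r*dt) = 0.999833
Stock lattice S(k, i) with i counting down-moves:
  k=0: S(0,0) = 55.9000
  k=1: S(1,0) = 58.7067; S(1,1) = 53.2275
  k=2: S(2,0) = 61.6544; S(2,1) = 55.9000; S(2,2) = 50.6827
  k=3: S(3,0) = 64.7500; S(3,1) = 58.7067; S(3,2) = 53.2275; S(3,3) = 48.2596
Terminal payoffs V(N, i) = max(K - S_T, 0):
  V(3,0) = 0.000000; V(3,1) = 0.000000; V(3,2) = 0.000000; V(3,3) = 0.940389
Backward induction: V(k, i) = exp(-r*dt) * [p * V(k+1, i) + (1-p) * V(k+1, i+1)].
  V(2,0) = exp(-r*dt) * [p*0.000000 + (1-p)*0.000000] = 0.000000
  V(2,1) = exp(-r*dt) * [p*0.000000 + (1-p)*0.000000] = 0.000000
  V(2,2) = exp(-r*dt) * [p*0.000000 + (1-p)*0.940389] = 0.508769
  V(1,0) = exp(-r*dt) * [p*0.000000 + (1-p)*0.000000] = 0.000000
  V(1,1) = exp(-r*dt) * [p*0.000000 + (1-p)*0.508769] = 0.275254
  V(0,0) = exp(-r*dt) * [p*0.000000 + (1-p)*0.275254] = 0.148918

Answer: Price = V(0,0) = 0.1489


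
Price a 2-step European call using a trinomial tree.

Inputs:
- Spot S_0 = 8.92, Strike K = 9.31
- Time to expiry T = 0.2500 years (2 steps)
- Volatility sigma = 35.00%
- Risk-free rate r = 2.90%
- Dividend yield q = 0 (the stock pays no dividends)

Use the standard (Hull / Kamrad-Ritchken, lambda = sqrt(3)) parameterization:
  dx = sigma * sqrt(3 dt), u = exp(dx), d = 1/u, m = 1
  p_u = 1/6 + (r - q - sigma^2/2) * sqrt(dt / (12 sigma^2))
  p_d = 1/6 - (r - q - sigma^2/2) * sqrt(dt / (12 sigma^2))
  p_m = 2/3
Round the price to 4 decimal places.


Answer: Price = V(0,0) = 0.4703

Derivation:
dt = T/N = 0.125000; dx = sigma*sqrt(3*dt) = 0.214330
u = exp(dx) = 1.239032; d = 1/u = 0.807082
p_u = 0.157262, p_m = 0.666667, p_d = 0.176071
Discount per step: exp(-r*dt) = 0.996382
Stock lattice S(k, j) with j the centered position index:
  k=0: S(0,+0) = 8.9200
  k=1: S(1,-1) = 7.1992; S(1,+0) = 8.9200; S(1,+1) = 11.0522
  k=2: S(2,-2) = 5.8103; S(2,-1) = 7.1992; S(2,+0) = 8.9200; S(2,+1) = 11.0522; S(2,+2) = 13.6940
Terminal payoffs V(N, j) = max(S_T - K, 0):
  V(2,-2) = 0.000000; V(2,-1) = 0.000000; V(2,+0) = 0.000000; V(2,+1) = 1.742165; V(2,+2) = 4.383985
Backward induction: V(k, j) = exp(-r*dt) * [p_u * V(k+1, j+1) + p_m * V(k+1, j) + p_d * V(k+1, j-1)]
  V(1,-1) = exp(-r*dt) * [p_u*0.000000 + p_m*0.000000 + p_d*0.000000] = 0.000000
  V(1,+0) = exp(-r*dt) * [p_u*1.742165 + p_m*0.000000 + p_d*0.000000] = 0.272986
  V(1,+1) = exp(-r*dt) * [p_u*4.383985 + p_m*1.742165 + p_d*0.000000] = 1.844182
  V(0,+0) = exp(-r*dt) * [p_u*1.844182 + p_m*0.272986 + p_d*0.000000] = 0.470303


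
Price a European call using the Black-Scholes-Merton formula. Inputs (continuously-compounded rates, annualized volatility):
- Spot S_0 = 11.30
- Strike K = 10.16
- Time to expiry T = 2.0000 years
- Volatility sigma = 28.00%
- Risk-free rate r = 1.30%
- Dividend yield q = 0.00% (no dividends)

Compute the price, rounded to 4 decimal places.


Answer: Price = 2.4547

Derivation:
d1 = (ln(S/K) + (r - q + 0.5*sigma^2) * T) / (sigma * sqrt(T)) = 0.53220969
d2 = d1 - sigma * sqrt(T) = 0.13622989
exp(-rT) = 0.97433509; exp(-qT) = 1.00000000
C = S_0 * exp(-qT) * N(d1) - K * exp(-rT) * N(d2)
N(d1) = 0.70270961; N(d2) = 0.55418023
C = 11.3000 * 1.00000000 * 0.70270961 - 10.1600 * 0.97433509 * 0.55418023 = 2.4547


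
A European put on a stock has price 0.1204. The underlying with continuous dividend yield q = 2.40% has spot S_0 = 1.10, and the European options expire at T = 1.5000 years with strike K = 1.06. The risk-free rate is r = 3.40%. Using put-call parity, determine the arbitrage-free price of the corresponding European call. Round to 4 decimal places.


Answer: Call price = 0.1742

Derivation:
Put-call parity: C - P = S_0 * exp(-qT) - K * exp(-rT).
S_0 * exp(-qT) = 1.1000 * 0.96464029 = 1.06110432
K * exp(-rT) = 1.0600 * 0.95027867 = 1.00729539
C = P + S*exp(-qT) - K*exp(-rT)
C = 0.1204 + 1.06110432 - 1.00729539 = 0.1742
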